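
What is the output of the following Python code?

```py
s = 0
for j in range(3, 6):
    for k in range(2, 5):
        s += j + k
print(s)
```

63

j=3,k=2: s = 0+5 = 5
j=3,k=3: s = 5+6 = 11
j=3,k=4: s = 11+7 = 18
j=4,k=2: s = 18+6 = 24
j=4,k=3: s = 24+7 = 31
j=4,k=4: s = 31+8 = 39
j=5,k=2: s = 39+7 = 46
j=5,k=3: s = 46+8 = 54
j=5,k=4: s = 54+9 = 63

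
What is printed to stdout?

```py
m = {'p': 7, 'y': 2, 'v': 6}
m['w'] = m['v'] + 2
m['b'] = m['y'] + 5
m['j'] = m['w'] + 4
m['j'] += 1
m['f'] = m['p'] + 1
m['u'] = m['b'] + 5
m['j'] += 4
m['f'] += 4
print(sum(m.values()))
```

71

m['w'] = m['v']+2 = 8 → {'p': 7, 'y': 2, 'v': 6, 'w': 8}
m['b'] = m['y']+5 = 7 → {'p': 7, 'y': 2, 'v': 6, 'w': 8, 'b': 7}
m['j'] = m['w']+4 = 12 → {'p': 7, 'y': 2, 'v': 6, 'w': 8, 'b': 7, 'j': 12}
m['j'] = 12+1 = 13 → {'p': 7, 'y': 2, 'v': 6, 'w': 8, 'b': 7, 'j': 13}
m['f'] = m['p']+1 = 8 → {'p': 7, 'y': 2, 'v': 6, 'w': 8, 'b': 7, 'j': 13, 'f': 8}
m['u'] = m['b']+5 = 12 → {'p': 7, 'y': 2, 'v': 6, 'w': 8, 'b': 7, 'j': 13, 'f': 8, 'u': 12}
m['j'] = 13+4 = 17 → {'p': 7, 'y': 2, 'v': 6, 'w': 8, 'b': 7, 'j': 17, 'f': 8, 'u': 12}
m['f'] = 8+4 = 12 → {'p': 7, 'y': 2, 'v': 6, 'w': 8, 'b': 7, 'j': 17, 'f': 12, 'u': 12}
sum of values = 71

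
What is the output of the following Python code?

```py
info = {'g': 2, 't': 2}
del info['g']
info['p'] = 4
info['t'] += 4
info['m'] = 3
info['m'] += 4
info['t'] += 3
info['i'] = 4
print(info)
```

{'t': 9, 'p': 4, 'm': 7, 'i': 4}

del 'g' → {'t': 2}
info['p'] = 4 → {'t': 2, 'p': 4}
info['t'] = 2+4 = 6 → {'t': 6, 'p': 4}
info['m'] = 3 → {'t': 6, 'p': 4, 'm': 3}
info['m'] = 3+4 = 7 → {'t': 6, 'p': 4, 'm': 7}
info['t'] = 6+3 = 9 → {'t': 9, 'p': 4, 'm': 7}
info['i'] = 4 → {'t': 9, 'p': 4, 'm': 7, 'i': 4}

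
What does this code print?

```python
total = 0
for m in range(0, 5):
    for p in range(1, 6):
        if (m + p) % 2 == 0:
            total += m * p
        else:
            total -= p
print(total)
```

33

m=0,p=1: odd sum, total = 0-1 = -1
m=0,p=2: even sum, total = (-1)+0 = -1
m=0,p=3: odd sum, total = (-1)-3 = -4
m=0,p=4: even sum, total = (-4)+0 = -4
m=0,p=5: odd sum, total = (-4)-5 = -9
m=1,p=1: even sum, total = (-9)+1 = -8
m=1,p=2: odd sum, total = (-8)-2 = -10
m=1,p=3: even sum, total = (-10)+3 = -7
m=1,p=4: odd sum, total = (-7)-4 = -11
m=1,p=5: even sum, total = (-11)+5 = -6
m=2,p=1: odd sum, total = (-6)-1 = -7
m=2,p=2: even sum, total = (-7)+4 = -3
m=2,p=3: odd sum, total = (-3)-3 = -6
m=2,p=4: even sum, total = (-6)+8 = 2
m=2,p=5: odd sum, total = 2-5 = -3
m=3,p=1: even sum, total = (-3)+3 = 0
m=3,p=2: odd sum, total = 0-2 = -2
m=3,p=3: even sum, total = (-2)+9 = 7
m=3,p=4: odd sum, total = 7-4 = 3
m=3,p=5: even sum, total = 3+15 = 18
m=4,p=1: odd sum, total = 18-1 = 17
m=4,p=2: even sum, total = 17+8 = 25
m=4,p=3: odd sum, total = 25-3 = 22
m=4,p=4: even sum, total = 22+16 = 38
m=4,p=5: odd sum, total = 38-5 = 33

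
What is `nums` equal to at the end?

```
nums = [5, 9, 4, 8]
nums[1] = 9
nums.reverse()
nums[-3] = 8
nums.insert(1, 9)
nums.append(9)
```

nums[1] = 9 → [5, 9, 4, 8]
reverse → [8, 4, 9, 5]
nums[-3] = 8 → [8, 8, 9, 5]
insert 9 at 1 → [8, 9, 8, 9, 5]
append 9 → [8, 9, 8, 9, 5, 9]

[8, 9, 8, 9, 5, 9]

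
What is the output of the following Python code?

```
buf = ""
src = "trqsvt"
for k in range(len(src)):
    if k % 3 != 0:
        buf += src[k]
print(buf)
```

k=0: skip
k=1: add 'r' → 'r'
k=2: add 'q' → 'rq'
k=3: skip
k=4: add 'v' → 'rqv'
k=5: add 't' → 'rqvt'

rqvt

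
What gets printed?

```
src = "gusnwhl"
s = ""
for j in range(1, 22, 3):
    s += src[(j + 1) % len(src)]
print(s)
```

shuwgnl

j=1: add src[2]='s' → 's'
j=4: add src[5]='h' → 'sh'
j=7: add src[1]='u' → 'shu'
j=10: add src[4]='w' → 'shuw'
j=13: add src[0]='g' → 'shuwg'
j=16: add src[3]='n' → 'shuwgn'
j=19: add src[6]='l' → 'shuwgnl'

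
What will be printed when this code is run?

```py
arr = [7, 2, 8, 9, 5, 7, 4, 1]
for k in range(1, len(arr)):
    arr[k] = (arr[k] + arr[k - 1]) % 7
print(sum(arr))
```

24

k=1: arr[1] = (2+7)%7 = 2 → [7, 2, 8, 9, 5, 7, 4, 1]
k=2: arr[2] = (8+2)%7 = 3 → [7, 2, 3, 9, 5, 7, 4, 1]
k=3: arr[3] = (9+3)%7 = 5 → [7, 2, 3, 5, 5, 7, 4, 1]
k=4: arr[4] = (5+5)%7 = 3 → [7, 2, 3, 5, 3, 7, 4, 1]
k=5: arr[5] = (7+3)%7 = 3 → [7, 2, 3, 5, 3, 3, 4, 1]
k=6: arr[6] = (4+3)%7 = 0 → [7, 2, 3, 5, 3, 3, 0, 1]
k=7: arr[7] = (1+0)%7 = 1 → [7, 2, 3, 5, 3, 3, 0, 1]
sum = 24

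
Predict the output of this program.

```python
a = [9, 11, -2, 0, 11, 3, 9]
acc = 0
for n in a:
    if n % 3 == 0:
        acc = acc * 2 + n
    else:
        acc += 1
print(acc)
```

107

n=9: %3==0, acc = 0*2+9 = 9
n=11: not %3==0, acc = 9+1 = 10
n=-2: not %3==0, acc = 10+1 = 11
n=0: %3==0, acc = 11*2+0 = 22
n=11: not %3==0, acc = 22+1 = 23
n=3: %3==0, acc = 23*2+3 = 49
n=9: %3==0, acc = 49*2+9 = 107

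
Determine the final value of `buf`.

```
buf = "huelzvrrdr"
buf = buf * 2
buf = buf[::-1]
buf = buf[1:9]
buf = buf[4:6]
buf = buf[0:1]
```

repeat ×2 → 'huelzvrrdrhuelzvrrdr'
reverse → 'rdrrvzleuhrdrrvzleuh'
slice [1:9] → 'drrvzleu'
slice [4:6] → 'zl'
slice [0:1] → 'z'

'z'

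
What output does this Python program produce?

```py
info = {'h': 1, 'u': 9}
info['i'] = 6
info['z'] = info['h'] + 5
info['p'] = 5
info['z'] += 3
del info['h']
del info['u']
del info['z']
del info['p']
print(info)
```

info['i'] = 6 → {'h': 1, 'u': 9, 'i': 6}
info['z'] = info['h']+5 = 6 → {'h': 1, 'u': 9, 'i': 6, 'z': 6}
info['p'] = 5 → {'h': 1, 'u': 9, 'i': 6, 'z': 6, 'p': 5}
info['z'] = 6+3 = 9 → {'h': 1, 'u': 9, 'i': 6, 'z': 9, 'p': 5}
del 'h' → {'u': 9, 'i': 6, 'z': 9, 'p': 5}
del 'u' → {'i': 6, 'z': 9, 'p': 5}
del 'z' → {'i': 6, 'p': 5}
del 'p' → {'i': 6}

{'i': 6}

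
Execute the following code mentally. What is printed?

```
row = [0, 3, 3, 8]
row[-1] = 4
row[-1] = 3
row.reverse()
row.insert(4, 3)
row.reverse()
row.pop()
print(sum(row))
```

row[-1] = 4 → [0, 3, 3, 4]
row[-1] = 3 → [0, 3, 3, 3]
reverse → [3, 3, 3, 0]
insert 3 at 4 → [3, 3, 3, 0, 3]
reverse → [3, 0, 3, 3, 3]
pop() removes 3 → [3, 0, 3, 3]
sum = 9

9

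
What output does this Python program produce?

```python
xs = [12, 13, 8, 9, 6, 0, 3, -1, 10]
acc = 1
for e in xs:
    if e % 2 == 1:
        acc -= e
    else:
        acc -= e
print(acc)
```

e=12: not odd, acc = 1-12 = -11
e=13: odd, acc = (-11)-13 = -24
e=8: not odd, acc = (-24)-8 = -32
e=9: odd, acc = (-32)-9 = -41
e=6: not odd, acc = (-41)-6 = -47
e=0: not odd, acc = (-47)-0 = -47
e=3: odd, acc = (-47)-3 = -50
e=-1: odd, acc = (-50)-(-1) = -49
e=10: not odd, acc = (-49)-10 = -59

-59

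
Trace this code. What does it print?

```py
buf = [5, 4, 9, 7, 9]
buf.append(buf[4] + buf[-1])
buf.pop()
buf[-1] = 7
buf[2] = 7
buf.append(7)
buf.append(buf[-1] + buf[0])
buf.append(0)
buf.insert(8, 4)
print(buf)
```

[5, 4, 7, 7, 7, 7, 12, 0, 4]

append buf[4]+buf[-1] = 9+9 = 18 → [5, 4, 9, 7, 9, 18]
pop() removes 18 → [5, 4, 9, 7, 9]
buf[-1] = 7 → [5, 4, 9, 7, 7]
buf[2] = 7 → [5, 4, 7, 7, 7]
append 7 → [5, 4, 7, 7, 7, 7]
append buf[-1]+buf[0] = 7+5 = 12 → [5, 4, 7, 7, 7, 7, 12]
append 0 → [5, 4, 7, 7, 7, 7, 12, 0]
insert 4 at 8 → [5, 4, 7, 7, 7, 7, 12, 0, 4]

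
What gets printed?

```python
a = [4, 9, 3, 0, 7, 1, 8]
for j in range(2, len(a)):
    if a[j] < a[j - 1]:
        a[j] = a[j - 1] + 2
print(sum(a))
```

j=2: 3<9, a[2] = 9+2 = 11 → [4, 9, 11, 0, 7, 1, 8]
j=3: 0<11, a[3] = 11+2 = 13 → [4, 9, 11, 13, 7, 1, 8]
j=4: 7<13, a[4] = 13+2 = 15 → [4, 9, 11, 13, 15, 1, 8]
j=5: 1<15, a[5] = 15+2 = 17 → [4, 9, 11, 13, 15, 17, 8]
j=6: 8<17, a[6] = 17+2 = 19 → [4, 9, 11, 13, 15, 17, 19]
sum = 88

88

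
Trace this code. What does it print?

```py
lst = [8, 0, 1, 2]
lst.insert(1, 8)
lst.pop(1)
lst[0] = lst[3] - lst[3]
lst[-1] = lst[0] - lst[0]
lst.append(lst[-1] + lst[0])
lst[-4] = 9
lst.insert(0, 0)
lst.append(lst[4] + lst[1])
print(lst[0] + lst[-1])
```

0

insert 8 at 1 → [8, 8, 0, 1, 2]
pop(1) removes 8 → [8, 0, 1, 2]
lst[0] = lst[3]-lst[3] = 2-2 = 0 → [0, 0, 1, 2]
lst[-1] = lst[0]-lst[0] = 0-0 = 0 → [0, 0, 1, 0]
append lst[-1]+lst[0] = 0+0 = 0 → [0, 0, 1, 0, 0]
lst[-4] = 9 → [0, 9, 1, 0, 0]
insert 0 at 0 → [0, 0, 9, 1, 0, 0]
append lst[4]+lst[1] = 0+0 = 0 → [0, 0, 9, 1, 0, 0, 0]
lst[0]+lst[-1] = 0+0 = 0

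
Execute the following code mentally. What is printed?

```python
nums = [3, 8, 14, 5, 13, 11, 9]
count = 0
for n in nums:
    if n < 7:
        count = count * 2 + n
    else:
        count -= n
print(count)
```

-66

n=3: <7, count = 0*2+3 = 3
n=8: not <7, count = 3-8 = -5
n=14: not <7, count = (-5)-14 = -19
n=5: <7, count = (-19)*2+5 = -33
n=13: not <7, count = (-33)-13 = -46
n=11: not <7, count = (-46)-11 = -57
n=9: not <7, count = (-57)-9 = -66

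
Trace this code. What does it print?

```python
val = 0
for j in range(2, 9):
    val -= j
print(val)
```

-35

j=2: val = 0-2 = -2
j=3: val = (-2)-3 = -5
j=4: val = (-5)-4 = -9
j=5: val = (-9)-5 = -14
j=6: val = (-14)-6 = -20
j=7: val = (-20)-7 = -27
j=8: val = (-27)-8 = -35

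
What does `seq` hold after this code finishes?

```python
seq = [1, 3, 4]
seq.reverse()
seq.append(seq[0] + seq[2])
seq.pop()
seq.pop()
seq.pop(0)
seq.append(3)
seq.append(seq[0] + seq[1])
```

[3, 3, 6]

reverse → [4, 3, 1]
append seq[0]+seq[2] = 4+1 = 5 → [4, 3, 1, 5]
pop() removes 5 → [4, 3, 1]
pop() removes 1 → [4, 3]
pop(0) removes 4 → [3]
append 3 → [3, 3]
append seq[0]+seq[1] = 3+3 = 6 → [3, 3, 6]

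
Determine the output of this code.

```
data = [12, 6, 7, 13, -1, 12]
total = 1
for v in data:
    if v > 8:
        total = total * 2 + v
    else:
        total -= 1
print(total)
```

v=12: >8, total = 1*2+12 = 14
v=6: not >8, total = 14-1 = 13
v=7: not >8, total = 13-1 = 12
v=13: >8, total = 12*2+13 = 37
v=-1: not >8, total = 37-1 = 36
v=12: >8, total = 36*2+12 = 84

84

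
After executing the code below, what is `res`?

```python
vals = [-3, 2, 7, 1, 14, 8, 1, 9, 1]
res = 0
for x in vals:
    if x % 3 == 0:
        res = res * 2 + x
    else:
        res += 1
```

16

x=-3: %3==0, res = 0*2+(-3) = -3
x=2: not %3==0, res = (-3)+1 = -2
x=7: not %3==0, res = (-2)+1 = -1
x=1: not %3==0, res = (-1)+1 = 0
x=14: not %3==0, res = 0+1 = 1
x=8: not %3==0, res = 1+1 = 2
x=1: not %3==0, res = 2+1 = 3
x=9: %3==0, res = 3*2+9 = 15
x=1: not %3==0, res = 15+1 = 16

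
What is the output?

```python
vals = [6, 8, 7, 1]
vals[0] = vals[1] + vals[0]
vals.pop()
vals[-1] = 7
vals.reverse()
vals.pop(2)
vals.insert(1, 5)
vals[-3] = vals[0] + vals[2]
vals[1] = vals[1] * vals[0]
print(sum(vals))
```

98

vals[0] = vals[1]+vals[0] = 8+6 = 14 → [14, 8, 7, 1]
pop() removes 1 → [14, 8, 7]
vals[-1] = 7 → [14, 8, 7]
reverse → [7, 8, 14]
pop(2) removes 14 → [7, 8]
insert 5 at 1 → [7, 5, 8]
vals[-3] = vals[0]+vals[2] = 7+8 = 15 → [15, 5, 8]
vals[1] = vals[1]*vals[0] = 5*15 = 75 → [15, 75, 8]
sum = 98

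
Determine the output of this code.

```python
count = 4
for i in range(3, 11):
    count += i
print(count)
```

56

i=3: count = 4+3 = 7
i=4: count = 7+4 = 11
i=5: count = 11+5 = 16
i=6: count = 16+6 = 22
i=7: count = 22+7 = 29
i=8: count = 29+8 = 37
i=9: count = 37+9 = 46
i=10: count = 46+10 = 56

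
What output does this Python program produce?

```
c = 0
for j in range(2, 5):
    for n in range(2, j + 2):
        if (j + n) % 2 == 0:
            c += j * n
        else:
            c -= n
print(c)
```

20

j=2,n=2: even sum, c = 0+4 = 4
j=2,n=3: odd sum, c = 4-3 = 1
j=3,n=2: odd sum, c = 1-2 = -1
j=3,n=3: even sum, c = (-1)+9 = 8
j=3,n=4: odd sum, c = 8-4 = 4
j=4,n=2: even sum, c = 4+8 = 12
j=4,n=3: odd sum, c = 12-3 = 9
j=4,n=4: even sum, c = 9+16 = 25
j=4,n=5: odd sum, c = 25-5 = 20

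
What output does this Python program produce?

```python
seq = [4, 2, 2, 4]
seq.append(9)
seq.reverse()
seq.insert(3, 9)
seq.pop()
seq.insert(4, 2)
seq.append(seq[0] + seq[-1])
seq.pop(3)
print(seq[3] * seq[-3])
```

4

append 9 → [4, 2, 2, 4, 9]
reverse → [9, 4, 2, 2, 4]
insert 9 at 3 → [9, 4, 2, 9, 2, 4]
pop() removes 4 → [9, 4, 2, 9, 2]
insert 2 at 4 → [9, 4, 2, 9, 2, 2]
append seq[0]+seq[-1] = 9+2 = 11 → [9, 4, 2, 9, 2, 2, 11]
pop(3) removes 9 → [9, 4, 2, 2, 2, 11]
seq[3]*seq[-3] = 2*2 = 4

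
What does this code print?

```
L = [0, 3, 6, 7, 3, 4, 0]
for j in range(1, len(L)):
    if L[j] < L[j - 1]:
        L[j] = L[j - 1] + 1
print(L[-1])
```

j=1: 3>=0, unchanged → [0, 3, 6, 7, 3, 4, 0]
j=2: 6>=3, unchanged → [0, 3, 6, 7, 3, 4, 0]
j=3: 7>=6, unchanged → [0, 3, 6, 7, 3, 4, 0]
j=4: 3<7, L[4] = 7+1 = 8 → [0, 3, 6, 7, 8, 4, 0]
j=5: 4<8, L[5] = 8+1 = 9 → [0, 3, 6, 7, 8, 9, 0]
j=6: 0<9, L[6] = 9+1 = 10 → [0, 3, 6, 7, 8, 9, 10]

10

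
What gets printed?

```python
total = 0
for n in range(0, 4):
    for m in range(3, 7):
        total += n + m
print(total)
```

96

n=0,m=3: total = 0+3 = 3
n=0,m=4: total = 3+4 = 7
n=0,m=5: total = 7+5 = 12
n=0,m=6: total = 12+6 = 18
n=1,m=3: total = 18+4 = 22
n=1,m=4: total = 22+5 = 27
n=1,m=5: total = 27+6 = 33
n=1,m=6: total = 33+7 = 40
n=2,m=3: total = 40+5 = 45
n=2,m=4: total = 45+6 = 51
n=2,m=5: total = 51+7 = 58
n=2,m=6: total = 58+8 = 66
n=3,m=3: total = 66+6 = 72
n=3,m=4: total = 72+7 = 79
n=3,m=5: total = 79+8 = 87
n=3,m=6: total = 87+9 = 96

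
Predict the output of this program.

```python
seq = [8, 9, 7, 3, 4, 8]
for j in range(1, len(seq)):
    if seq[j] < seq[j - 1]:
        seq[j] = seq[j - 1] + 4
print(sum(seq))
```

93

j=1: 9>=8, unchanged → [8, 9, 7, 3, 4, 8]
j=2: 7<9, seq[2] = 9+4 = 13 → [8, 9, 13, 3, 4, 8]
j=3: 3<13, seq[3] = 13+4 = 17 → [8, 9, 13, 17, 4, 8]
j=4: 4<17, seq[4] = 17+4 = 21 → [8, 9, 13, 17, 21, 8]
j=5: 8<21, seq[5] = 21+4 = 25 → [8, 9, 13, 17, 21, 25]
sum = 93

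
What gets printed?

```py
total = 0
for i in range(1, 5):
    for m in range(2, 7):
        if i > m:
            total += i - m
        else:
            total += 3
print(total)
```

55

i=1,m=2: not 1>2, total = 0+3 = 3
i=1,m=3: not 1>3, total = 3+3 = 6
i=1,m=4: not 1>4, total = 6+3 = 9
i=1,m=5: not 1>5, total = 9+3 = 12
i=1,m=6: not 1>6, total = 12+3 = 15
i=2,m=2: not 2>2, total = 15+3 = 18
i=2,m=3: not 2>3, total = 18+3 = 21
i=2,m=4: not 2>4, total = 21+3 = 24
i=2,m=5: not 2>5, total = 24+3 = 27
i=2,m=6: not 2>6, total = 27+3 = 30
i=3,m=2: 3>2, total = 30+1 = 31
i=3,m=3: not 3>3, total = 31+3 = 34
i=3,m=4: not 3>4, total = 34+3 = 37
i=3,m=5: not 3>5, total = 37+3 = 40
i=3,m=6: not 3>6, total = 40+3 = 43
i=4,m=2: 4>2, total = 43+2 = 45
i=4,m=3: 4>3, total = 45+1 = 46
i=4,m=4: not 4>4, total = 46+3 = 49
i=4,m=5: not 4>5, total = 49+3 = 52
i=4,m=6: not 4>6, total = 52+3 = 55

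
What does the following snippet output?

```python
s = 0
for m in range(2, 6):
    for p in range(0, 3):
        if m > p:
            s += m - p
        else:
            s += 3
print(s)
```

33

m=2,p=0: 2>0, s = 0+2 = 2
m=2,p=1: 2>1, s = 2+1 = 3
m=2,p=2: not 2>2, s = 3+3 = 6
m=3,p=0: 3>0, s = 6+3 = 9
m=3,p=1: 3>1, s = 9+2 = 11
m=3,p=2: 3>2, s = 11+1 = 12
m=4,p=0: 4>0, s = 12+4 = 16
m=4,p=1: 4>1, s = 16+3 = 19
m=4,p=2: 4>2, s = 19+2 = 21
m=5,p=0: 5>0, s = 21+5 = 26
m=5,p=1: 5>1, s = 26+4 = 30
m=5,p=2: 5>2, s = 30+3 = 33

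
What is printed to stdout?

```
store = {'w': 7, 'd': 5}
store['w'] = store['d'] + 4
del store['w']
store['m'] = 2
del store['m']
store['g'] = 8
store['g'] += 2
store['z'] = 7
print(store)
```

store['w'] = store['d']+4 = 9 → {'w': 9, 'd': 5}
del 'w' → {'d': 5}
store['m'] = 2 → {'d': 5, 'm': 2}
del 'm' → {'d': 5}
store['g'] = 8 → {'d': 5, 'g': 8}
store['g'] = 8+2 = 10 → {'d': 5, 'g': 10}
store['z'] = 7 → {'d': 5, 'g': 10, 'z': 7}

{'d': 5, 'g': 10, 'z': 7}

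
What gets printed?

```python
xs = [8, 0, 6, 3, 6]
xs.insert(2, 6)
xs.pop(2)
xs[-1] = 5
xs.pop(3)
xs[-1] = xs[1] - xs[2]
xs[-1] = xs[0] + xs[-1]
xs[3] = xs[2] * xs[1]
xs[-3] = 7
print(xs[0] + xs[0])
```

16

insert 6 at 2 → [8, 0, 6, 6, 3, 6]
pop(2) removes 6 → [8, 0, 6, 3, 6]
xs[-1] = 5 → [8, 0, 6, 3, 5]
pop(3) removes 3 → [8, 0, 6, 5]
xs[-1] = xs[1]-xs[2] = 0-6 = -6 → [8, 0, 6, -6]
xs[-1] = xs[0]+xs[-1] = 8+(-6) = 2 → [8, 0, 6, 2]
xs[3] = xs[2]*xs[1] = 6*0 = 0 → [8, 0, 6, 0]
xs[-3] = 7 → [8, 7, 6, 0]
xs[0]+xs[0] = 8+8 = 16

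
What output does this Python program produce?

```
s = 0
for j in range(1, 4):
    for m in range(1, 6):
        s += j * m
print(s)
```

j=1,m=1: s = 0+1 = 1
j=1,m=2: s = 1+2 = 3
j=1,m=3: s = 3+3 = 6
j=1,m=4: s = 6+4 = 10
j=1,m=5: s = 10+5 = 15
j=2,m=1: s = 15+2 = 17
j=2,m=2: s = 17+4 = 21
j=2,m=3: s = 21+6 = 27
j=2,m=4: s = 27+8 = 35
j=2,m=5: s = 35+10 = 45
j=3,m=1: s = 45+3 = 48
j=3,m=2: s = 48+6 = 54
j=3,m=3: s = 54+9 = 63
j=3,m=4: s = 63+12 = 75
j=3,m=5: s = 75+15 = 90

90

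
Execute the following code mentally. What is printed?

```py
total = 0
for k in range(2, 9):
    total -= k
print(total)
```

-35

k=2: total = 0-2 = -2
k=3: total = (-2)-3 = -5
k=4: total = (-5)-4 = -9
k=5: total = (-9)-5 = -14
k=6: total = (-14)-6 = -20
k=7: total = (-20)-7 = -27
k=8: total = (-27)-8 = -35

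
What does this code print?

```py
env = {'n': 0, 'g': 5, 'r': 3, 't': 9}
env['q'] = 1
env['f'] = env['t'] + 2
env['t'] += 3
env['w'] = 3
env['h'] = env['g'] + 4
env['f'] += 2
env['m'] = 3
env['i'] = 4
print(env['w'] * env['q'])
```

3

env['q'] = 1 → {'n': 0, 'g': 5, 'r': 3, 't': 9, 'q': 1}
env['f'] = env['t']+2 = 11 → {'n': 0, 'g': 5, 'r': 3, 't': 9, 'q': 1, 'f': 11}
env['t'] = 9+3 = 12 → {'n': 0, 'g': 5, 'r': 3, 't': 12, 'q': 1, 'f': 11}
env['w'] = 3 → {'n': 0, 'g': 5, 'r': 3, 't': 12, 'q': 1, 'f': 11, 'w': 3}
env['h'] = env['g']+4 = 9 → {'n': 0, 'g': 5, 'r': 3, 't': 12, 'q': 1, 'f': 11, 'w': 3, 'h': 9}
env['f'] = 11+2 = 13 → {'n': 0, 'g': 5, 'r': 3, 't': 12, 'q': 1, 'f': 13, 'w': 3, 'h': 9}
env['m'] = 3 → {'n': 0, 'g': 5, 'r': 3, 't': 12, 'q': 1, 'f': 13, 'w': 3, 'h': 9, 'm': 3}
env['i'] = 4 → {'n': 0, 'g': 5, 'r': 3, 't': 12, 'q': 1, 'f': 13, 'w': 3, 'h': 9, 'm': 3, 'i': 4}
env['w']*env['q'] = 3*1 = 3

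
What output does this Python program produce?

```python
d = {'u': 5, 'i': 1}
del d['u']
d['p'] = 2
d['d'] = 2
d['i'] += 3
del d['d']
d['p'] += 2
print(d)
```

del 'u' → {'i': 1}
d['p'] = 2 → {'i': 1, 'p': 2}
d['d'] = 2 → {'i': 1, 'p': 2, 'd': 2}
d['i'] = 1+3 = 4 → {'i': 4, 'p': 2, 'd': 2}
del 'd' → {'i': 4, 'p': 2}
d['p'] = 2+2 = 4 → {'i': 4, 'p': 4}

{'i': 4, 'p': 4}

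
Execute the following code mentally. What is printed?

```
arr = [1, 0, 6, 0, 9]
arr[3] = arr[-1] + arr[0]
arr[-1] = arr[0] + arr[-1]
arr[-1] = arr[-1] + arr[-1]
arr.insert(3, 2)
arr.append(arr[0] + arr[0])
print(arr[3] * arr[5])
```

40

arr[3] = arr[-1]+arr[0] = 9+1 = 10 → [1, 0, 6, 10, 9]
arr[-1] = arr[0]+arr[-1] = 1+9 = 10 → [1, 0, 6, 10, 10]
arr[-1] = arr[-1]+arr[-1] = 10+10 = 20 → [1, 0, 6, 10, 20]
insert 2 at 3 → [1, 0, 6, 2, 10, 20]
append arr[0]+arr[0] = 1+1 = 2 → [1, 0, 6, 2, 10, 20, 2]
arr[3]*arr[5] = 2*20 = 40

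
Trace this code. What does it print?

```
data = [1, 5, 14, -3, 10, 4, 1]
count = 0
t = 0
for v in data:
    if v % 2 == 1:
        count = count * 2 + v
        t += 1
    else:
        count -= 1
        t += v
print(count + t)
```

v=1: odd, count = 0*2+1 = 1; t=1
v=5: odd, count = 1*2+5 = 7; t=2
v=14: not odd, count = 7-1 = 6; t=16
v=-3: odd, count = 6*2+(-3) = 9; t=17
v=10: not odd, count = 9-1 = 8; t=27
v=4: not odd, count = 8-1 = 7; t=31
v=1: odd, count = 7*2+1 = 15; t=32
count+t = 15+32 = 47

47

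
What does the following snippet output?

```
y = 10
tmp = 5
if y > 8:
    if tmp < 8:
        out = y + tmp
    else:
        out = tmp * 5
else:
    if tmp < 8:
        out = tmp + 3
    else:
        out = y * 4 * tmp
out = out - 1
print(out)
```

14

y=10, tmp=5
y > 8 is True; tmp < 8 is True
→ out = y + tmp = 15
out = 15-1 = 14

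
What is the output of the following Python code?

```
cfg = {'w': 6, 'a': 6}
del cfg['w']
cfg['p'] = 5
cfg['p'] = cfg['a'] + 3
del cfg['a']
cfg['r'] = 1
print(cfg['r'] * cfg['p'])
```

9

del 'w' → {'a': 6}
cfg['p'] = 5 → {'a': 6, 'p': 5}
cfg['p'] = cfg['a']+3 = 9 → {'a': 6, 'p': 9}
del 'a' → {'p': 9}
cfg['r'] = 1 → {'p': 9, 'r': 1}
cfg['r']*cfg['p'] = 1*9 = 9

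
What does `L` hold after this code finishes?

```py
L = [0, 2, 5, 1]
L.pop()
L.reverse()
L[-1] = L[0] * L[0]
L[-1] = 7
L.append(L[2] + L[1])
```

pop() removes 1 → [0, 2, 5]
reverse → [5, 2, 0]
L[-1] = L[0]*L[0] = 5*5 = 25 → [5, 2, 25]
L[-1] = 7 → [5, 2, 7]
append L[2]+L[1] = 7+2 = 9 → [5, 2, 7, 9]

[5, 2, 7, 9]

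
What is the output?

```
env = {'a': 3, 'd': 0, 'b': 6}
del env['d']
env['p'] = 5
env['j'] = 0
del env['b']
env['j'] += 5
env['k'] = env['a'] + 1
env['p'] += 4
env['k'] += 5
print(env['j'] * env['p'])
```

45

del 'd' → {'a': 3, 'b': 6}
env['p'] = 5 → {'a': 3, 'b': 6, 'p': 5}
env['j'] = 0 → {'a': 3, 'b': 6, 'p': 5, 'j': 0}
del 'b' → {'a': 3, 'p': 5, 'j': 0}
env['j'] = 0+5 = 5 → {'a': 3, 'p': 5, 'j': 5}
env['k'] = env['a']+1 = 4 → {'a': 3, 'p': 5, 'j': 5, 'k': 4}
env['p'] = 5+4 = 9 → {'a': 3, 'p': 9, 'j': 5, 'k': 4}
env['k'] = 4+5 = 9 → {'a': 3, 'p': 9, 'j': 5, 'k': 9}
env['j']*env['p'] = 5*9 = 45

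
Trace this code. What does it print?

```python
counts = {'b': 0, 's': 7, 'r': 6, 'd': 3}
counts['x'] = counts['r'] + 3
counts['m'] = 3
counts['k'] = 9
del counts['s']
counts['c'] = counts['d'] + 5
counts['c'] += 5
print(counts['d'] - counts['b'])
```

counts['x'] = counts['r']+3 = 9 → {'b': 0, 's': 7, 'r': 6, 'd': 3, 'x': 9}
counts['m'] = 3 → {'b': 0, 's': 7, 'r': 6, 'd': 3, 'x': 9, 'm': 3}
counts['k'] = 9 → {'b': 0, 's': 7, 'r': 6, 'd': 3, 'x': 9, 'm': 3, 'k': 9}
del 's' → {'b': 0, 'r': 6, 'd': 3, 'x': 9, 'm': 3, 'k': 9}
counts['c'] = counts['d']+5 = 8 → {'b': 0, 'r': 6, 'd': 3, 'x': 9, 'm': 3, 'k': 9, 'c': 8}
counts['c'] = 8+5 = 13 → {'b': 0, 'r': 6, 'd': 3, 'x': 9, 'm': 3, 'k': 9, 'c': 13}
counts['d']-counts['b'] = 3-0 = 3

3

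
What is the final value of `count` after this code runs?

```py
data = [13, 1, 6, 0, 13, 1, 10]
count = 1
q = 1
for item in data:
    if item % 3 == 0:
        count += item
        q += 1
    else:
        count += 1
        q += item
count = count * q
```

item=13: not %3==0, count = 1+1 = 2; q=14
item=1: not %3==0, count = 2+1 = 3; q=15
item=6: %3==0, count = 3+6 = 9; q=16
item=0: %3==0, count = 9+0 = 9; q=17
item=13: not %3==0, count = 9+1 = 10; q=30
item=1: not %3==0, count = 10+1 = 11; q=31
item=10: not %3==0, count = 11+1 = 12; q=41
count*q = 12*41 = 492

492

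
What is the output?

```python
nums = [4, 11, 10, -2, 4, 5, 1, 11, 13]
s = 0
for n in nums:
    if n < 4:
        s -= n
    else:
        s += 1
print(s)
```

8

n=4: not <4, s = 0+1 = 1
n=11: not <4, s = 1+1 = 2
n=10: not <4, s = 2+1 = 3
n=-2: <4, s = 3-(-2) = 5
n=4: not <4, s = 5+1 = 6
n=5: not <4, s = 6+1 = 7
n=1: <4, s = 7-1 = 6
n=11: not <4, s = 6+1 = 7
n=13: not <4, s = 7+1 = 8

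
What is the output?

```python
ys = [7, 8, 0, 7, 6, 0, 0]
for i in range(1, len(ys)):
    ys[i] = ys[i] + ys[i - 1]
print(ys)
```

[7, 15, 15, 22, 28, 28, 28]

i=1: ys[1] = 8+7 = 15 → [7, 15, 0, 7, 6, 0, 0]
i=2: ys[2] = 0+15 = 15 → [7, 15, 15, 7, 6, 0, 0]
i=3: ys[3] = 7+15 = 22 → [7, 15, 15, 22, 6, 0, 0]
i=4: ys[4] = 6+22 = 28 → [7, 15, 15, 22, 28, 0, 0]
i=5: ys[5] = 0+28 = 28 → [7, 15, 15, 22, 28, 28, 0]
i=6: ys[6] = 0+28 = 28 → [7, 15, 15, 22, 28, 28, 28]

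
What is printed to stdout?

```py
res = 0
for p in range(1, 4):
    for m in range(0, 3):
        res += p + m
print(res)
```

27

p=1,m=0: res = 0+1 = 1
p=1,m=1: res = 1+2 = 3
p=1,m=2: res = 3+3 = 6
p=2,m=0: res = 6+2 = 8
p=2,m=1: res = 8+3 = 11
p=2,m=2: res = 11+4 = 15
p=3,m=0: res = 15+3 = 18
p=3,m=1: res = 18+4 = 22
p=3,m=2: res = 22+5 = 27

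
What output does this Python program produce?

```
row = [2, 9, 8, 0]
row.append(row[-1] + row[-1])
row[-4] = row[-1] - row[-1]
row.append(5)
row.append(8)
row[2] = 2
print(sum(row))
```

17

append row[-1]+row[-1] = 0+0 = 0 → [2, 9, 8, 0, 0]
row[-4] = row[-1]-row[-1] = 0-0 = 0 → [2, 0, 8, 0, 0]
append 5 → [2, 0, 8, 0, 0, 5]
append 8 → [2, 0, 8, 0, 0, 5, 8]
row[2] = 2 → [2, 0, 2, 0, 0, 5, 8]
sum = 17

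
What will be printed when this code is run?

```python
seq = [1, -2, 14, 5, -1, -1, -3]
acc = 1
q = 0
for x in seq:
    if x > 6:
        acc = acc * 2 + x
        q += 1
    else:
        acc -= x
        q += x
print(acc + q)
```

18

x=1: not >6, acc = 1-1 = 0; q=1
x=-2: not >6, acc = 0-(-2) = 2; q=-1
x=14: >6, acc = 2*2+14 = 18; q=0
x=5: not >6, acc = 18-5 = 13; q=5
x=-1: not >6, acc = 13-(-1) = 14; q=4
x=-1: not >6, acc = 14-(-1) = 15; q=3
x=-3: not >6, acc = 15-(-3) = 18; q=0
acc+q = 18+0 = 18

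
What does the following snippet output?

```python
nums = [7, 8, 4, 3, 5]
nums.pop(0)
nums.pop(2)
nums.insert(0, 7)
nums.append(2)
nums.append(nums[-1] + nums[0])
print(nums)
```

[7, 8, 4, 5, 2, 9]

pop(0) removes 7 → [8, 4, 3, 5]
pop(2) removes 3 → [8, 4, 5]
insert 7 at 0 → [7, 8, 4, 5]
append 2 → [7, 8, 4, 5, 2]
append nums[-1]+nums[0] = 2+7 = 9 → [7, 8, 4, 5, 2, 9]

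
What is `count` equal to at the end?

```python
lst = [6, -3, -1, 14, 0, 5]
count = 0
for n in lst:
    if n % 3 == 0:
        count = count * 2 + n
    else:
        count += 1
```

23

n=6: %3==0, count = 0*2+6 = 6
n=-3: %3==0, count = 6*2+(-3) = 9
n=-1: not %3==0, count = 9+1 = 10
n=14: not %3==0, count = 10+1 = 11
n=0: %3==0, count = 11*2+0 = 22
n=5: not %3==0, count = 22+1 = 23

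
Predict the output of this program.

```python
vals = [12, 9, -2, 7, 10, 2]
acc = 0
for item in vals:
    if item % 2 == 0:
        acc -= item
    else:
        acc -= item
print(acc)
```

item=12: even, acc = 0-12 = -12
item=9: not even, acc = (-12)-9 = -21
item=-2: even, acc = (-21)-(-2) = -19
item=7: not even, acc = (-19)-7 = -26
item=10: even, acc = (-26)-10 = -36
item=2: even, acc = (-36)-2 = -38

-38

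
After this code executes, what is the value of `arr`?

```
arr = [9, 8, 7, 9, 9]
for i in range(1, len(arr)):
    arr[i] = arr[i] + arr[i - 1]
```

i=1: arr[1] = 8+9 = 17 → [9, 17, 7, 9, 9]
i=2: arr[2] = 7+17 = 24 → [9, 17, 24, 9, 9]
i=3: arr[3] = 9+24 = 33 → [9, 17, 24, 33, 9]
i=4: arr[4] = 9+33 = 42 → [9, 17, 24, 33, 42]

[9, 17, 24, 33, 42]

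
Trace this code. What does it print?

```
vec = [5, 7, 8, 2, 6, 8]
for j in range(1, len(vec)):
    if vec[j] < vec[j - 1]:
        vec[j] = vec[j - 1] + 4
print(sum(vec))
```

68

j=1: 7>=5, unchanged → [5, 7, 8, 2, 6, 8]
j=2: 8>=7, unchanged → [5, 7, 8, 2, 6, 8]
j=3: 2<8, vec[3] = 8+4 = 12 → [5, 7, 8, 12, 6, 8]
j=4: 6<12, vec[4] = 12+4 = 16 → [5, 7, 8, 12, 16, 8]
j=5: 8<16, vec[5] = 16+4 = 20 → [5, 7, 8, 12, 16, 20]
sum = 68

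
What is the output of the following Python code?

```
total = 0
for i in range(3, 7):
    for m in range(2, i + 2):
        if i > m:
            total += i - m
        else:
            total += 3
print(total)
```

44

i=3,m=2: 3>2, total = 0+1 = 1
i=3,m=3: not 3>3, total = 1+3 = 4
i=3,m=4: not 3>4, total = 4+3 = 7
i=4,m=2: 4>2, total = 7+2 = 9
i=4,m=3: 4>3, total = 9+1 = 10
i=4,m=4: not 4>4, total = 10+3 = 13
i=4,m=5: not 4>5, total = 13+3 = 16
i=5,m=2: 5>2, total = 16+3 = 19
i=5,m=3: 5>3, total = 19+2 = 21
i=5,m=4: 5>4, total = 21+1 = 22
i=5,m=5: not 5>5, total = 22+3 = 25
i=5,m=6: not 5>6, total = 25+3 = 28
i=6,m=2: 6>2, total = 28+4 = 32
i=6,m=3: 6>3, total = 32+3 = 35
i=6,m=4: 6>4, total = 35+2 = 37
i=6,m=5: 6>5, total = 37+1 = 38
i=6,m=6: not 6>6, total = 38+3 = 41
i=6,m=7: not 6>7, total = 41+3 = 44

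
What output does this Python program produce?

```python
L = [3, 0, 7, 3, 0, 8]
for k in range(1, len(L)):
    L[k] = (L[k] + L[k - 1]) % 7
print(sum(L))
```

21

k=1: L[1] = (0+3)%7 = 3 → [3, 3, 7, 3, 0, 8]
k=2: L[2] = (7+3)%7 = 3 → [3, 3, 3, 3, 0, 8]
k=3: L[3] = (3+3)%7 = 6 → [3, 3, 3, 6, 0, 8]
k=4: L[4] = (0+6)%7 = 6 → [3, 3, 3, 6, 6, 8]
k=5: L[5] = (8+6)%7 = 0 → [3, 3, 3, 6, 6, 0]
sum = 21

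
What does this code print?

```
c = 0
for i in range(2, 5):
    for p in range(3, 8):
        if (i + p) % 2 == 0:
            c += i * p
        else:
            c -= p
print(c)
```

i=2,p=3: odd sum, c = 0-3 = -3
i=2,p=4: even sum, c = (-3)+8 = 5
i=2,p=5: odd sum, c = 5-5 = 0
i=2,p=6: even sum, c = 0+12 = 12
i=2,p=7: odd sum, c = 12-7 = 5
i=3,p=3: even sum, c = 5+9 = 14
i=3,p=4: odd sum, c = 14-4 = 10
i=3,p=5: even sum, c = 10+15 = 25
i=3,p=6: odd sum, c = 25-6 = 19
i=3,p=7: even sum, c = 19+21 = 40
i=4,p=3: odd sum, c = 40-3 = 37
i=4,p=4: even sum, c = 37+16 = 53
i=4,p=5: odd sum, c = 53-5 = 48
i=4,p=6: even sum, c = 48+24 = 72
i=4,p=7: odd sum, c = 72-7 = 65

65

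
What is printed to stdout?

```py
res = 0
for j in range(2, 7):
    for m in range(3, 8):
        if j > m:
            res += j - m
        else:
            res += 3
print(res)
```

j=2,m=3: not 2>3, res = 0+3 = 3
j=2,m=4: not 2>4, res = 3+3 = 6
j=2,m=5: not 2>5, res = 6+3 = 9
j=2,m=6: not 2>6, res = 9+3 = 12
j=2,m=7: not 2>7, res = 12+3 = 15
j=3,m=3: not 3>3, res = 15+3 = 18
j=3,m=4: not 3>4, res = 18+3 = 21
j=3,m=5: not 3>5, res = 21+3 = 24
j=3,m=6: not 3>6, res = 24+3 = 27
j=3,m=7: not 3>7, res = 27+3 = 30
j=4,m=3: 4>3, res = 30+1 = 31
j=4,m=4: not 4>4, res = 31+3 = 34
j=4,m=5: not 4>5, res = 34+3 = 37
j=4,m=6: not 4>6, res = 37+3 = 40
j=4,m=7: not 4>7, res = 40+3 = 43
j=5,m=3: 5>3, res = 43+2 = 45
j=5,m=4: 5>4, res = 45+1 = 46
j=5,m=5: not 5>5, res = 46+3 = 49
j=5,m=6: not 5>6, res = 49+3 = 52
j=5,m=7: not 5>7, res = 52+3 = 55
j=6,m=3: 6>3, res = 55+3 = 58
j=6,m=4: 6>4, res = 58+2 = 60
j=6,m=5: 6>5, res = 60+1 = 61
j=6,m=6: not 6>6, res = 61+3 = 64
j=6,m=7: not 6>7, res = 64+3 = 67

67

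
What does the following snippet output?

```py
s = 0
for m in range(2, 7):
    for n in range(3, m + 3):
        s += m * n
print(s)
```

445

m=2,n=3: s = 0+6 = 6
m=2,n=4: s = 6+8 = 14
m=3,n=3: s = 14+9 = 23
m=3,n=4: s = 23+12 = 35
m=3,n=5: s = 35+15 = 50
m=4,n=3: s = 50+12 = 62
m=4,n=4: s = 62+16 = 78
m=4,n=5: s = 78+20 = 98
m=4,n=6: s = 98+24 = 122
m=5,n=3: s = 122+15 = 137
m=5,n=4: s = 137+20 = 157
m=5,n=5: s = 157+25 = 182
m=5,n=6: s = 182+30 = 212
m=5,n=7: s = 212+35 = 247
m=6,n=3: s = 247+18 = 265
m=6,n=4: s = 265+24 = 289
m=6,n=5: s = 289+30 = 319
m=6,n=6: s = 319+36 = 355
m=6,n=7: s = 355+42 = 397
m=6,n=8: s = 397+48 = 445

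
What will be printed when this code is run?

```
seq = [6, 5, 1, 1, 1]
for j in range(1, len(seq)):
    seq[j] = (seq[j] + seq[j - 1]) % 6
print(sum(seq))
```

14

j=1: seq[1] = (5+6)%6 = 5 → [6, 5, 1, 1, 1]
j=2: seq[2] = (1+5)%6 = 0 → [6, 5, 0, 1, 1]
j=3: seq[3] = (1+0)%6 = 1 → [6, 5, 0, 1, 1]
j=4: seq[4] = (1+1)%6 = 2 → [6, 5, 0, 1, 2]
sum = 14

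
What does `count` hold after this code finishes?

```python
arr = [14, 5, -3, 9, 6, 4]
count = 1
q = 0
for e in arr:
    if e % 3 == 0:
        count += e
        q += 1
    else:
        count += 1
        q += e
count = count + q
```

e=14: not %3==0, count = 1+1 = 2; q=14
e=5: not %3==0, count = 2+1 = 3; q=19
e=-3: %3==0, count = 3+(-3) = 0; q=20
e=9: %3==0, count = 0+9 = 9; q=21
e=6: %3==0, count = 9+6 = 15; q=22
e=4: not %3==0, count = 15+1 = 16; q=26
count+q = 16+26 = 42

42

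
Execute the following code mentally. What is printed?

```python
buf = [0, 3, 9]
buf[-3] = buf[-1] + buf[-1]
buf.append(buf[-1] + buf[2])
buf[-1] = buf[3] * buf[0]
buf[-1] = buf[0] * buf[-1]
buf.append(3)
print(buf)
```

buf[-3] = buf[-1]+buf[-1] = 9+9 = 18 → [18, 3, 9]
append buf[-1]+buf[2] = 9+9 = 18 → [18, 3, 9, 18]
buf[-1] = buf[3]*buf[0] = 18*18 = 324 → [18, 3, 9, 324]
buf[-1] = buf[0]*buf[-1] = 18*324 = 5832 → [18, 3, 9, 5832]
append 3 → [18, 3, 9, 5832, 3]

[18, 3, 9, 5832, 3]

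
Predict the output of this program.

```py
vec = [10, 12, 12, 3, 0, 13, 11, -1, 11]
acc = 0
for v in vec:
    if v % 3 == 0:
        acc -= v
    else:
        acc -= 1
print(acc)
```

-32

v=10: not %3==0, acc = 0-1 = -1
v=12: %3==0, acc = (-1)-12 = -13
v=12: %3==0, acc = (-13)-12 = -25
v=3: %3==0, acc = (-25)-3 = -28
v=0: %3==0, acc = (-28)-0 = -28
v=13: not %3==0, acc = (-28)-1 = -29
v=11: not %3==0, acc = (-29)-1 = -30
v=-1: not %3==0, acc = (-30)-1 = -31
v=11: not %3==0, acc = (-31)-1 = -32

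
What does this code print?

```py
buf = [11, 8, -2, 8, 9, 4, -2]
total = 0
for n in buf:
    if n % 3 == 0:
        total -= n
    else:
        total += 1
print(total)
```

-3

n=11: not %3==0, total = 0+1 = 1
n=8: not %3==0, total = 1+1 = 2
n=-2: not %3==0, total = 2+1 = 3
n=8: not %3==0, total = 3+1 = 4
n=9: %3==0, total = 4-9 = -5
n=4: not %3==0, total = (-5)+1 = -4
n=-2: not %3==0, total = (-4)+1 = -3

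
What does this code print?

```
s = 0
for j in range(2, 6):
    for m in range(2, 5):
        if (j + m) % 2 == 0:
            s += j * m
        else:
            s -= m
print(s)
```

j=2,m=2: even sum, s = 0+4 = 4
j=2,m=3: odd sum, s = 4-3 = 1
j=2,m=4: even sum, s = 1+8 = 9
j=3,m=2: odd sum, s = 9-2 = 7
j=3,m=3: even sum, s = 7+9 = 16
j=3,m=4: odd sum, s = 16-4 = 12
j=4,m=2: even sum, s = 12+8 = 20
j=4,m=3: odd sum, s = 20-3 = 17
j=4,m=4: even sum, s = 17+16 = 33
j=5,m=2: odd sum, s = 33-2 = 31
j=5,m=3: even sum, s = 31+15 = 46
j=5,m=4: odd sum, s = 46-4 = 42

42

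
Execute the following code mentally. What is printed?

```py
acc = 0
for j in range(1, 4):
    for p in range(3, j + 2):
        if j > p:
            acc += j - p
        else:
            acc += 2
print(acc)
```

6

j=2,p=3: not 2>3, acc = 0+2 = 2
j=3,p=3: not 3>3, acc = 2+2 = 4
j=3,p=4: not 3>4, acc = 4+2 = 6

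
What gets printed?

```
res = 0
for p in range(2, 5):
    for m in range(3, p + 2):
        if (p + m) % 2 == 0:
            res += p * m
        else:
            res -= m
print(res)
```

p=2,m=3: odd sum, res = 0-3 = -3
p=3,m=3: even sum, res = (-3)+9 = 6
p=3,m=4: odd sum, res = 6-4 = 2
p=4,m=3: odd sum, res = 2-3 = -1
p=4,m=4: even sum, res = (-1)+16 = 15
p=4,m=5: odd sum, res = 15-5 = 10

10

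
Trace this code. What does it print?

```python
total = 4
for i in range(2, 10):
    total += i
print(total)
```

i=2: total = 4+2 = 6
i=3: total = 6+3 = 9
i=4: total = 9+4 = 13
i=5: total = 13+5 = 18
i=6: total = 18+6 = 24
i=7: total = 24+7 = 31
i=8: total = 31+8 = 39
i=9: total = 39+9 = 48

48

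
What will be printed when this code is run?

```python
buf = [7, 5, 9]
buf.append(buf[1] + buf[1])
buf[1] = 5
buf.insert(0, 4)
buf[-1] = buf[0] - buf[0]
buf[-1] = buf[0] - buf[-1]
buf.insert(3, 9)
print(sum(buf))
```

38

append buf[1]+buf[1] = 5+5 = 10 → [7, 5, 9, 10]
buf[1] = 5 → [7, 5, 9, 10]
insert 4 at 0 → [4, 7, 5, 9, 10]
buf[-1] = buf[0]-buf[0] = 4-4 = 0 → [4, 7, 5, 9, 0]
buf[-1] = buf[0]-buf[-1] = 4-0 = 4 → [4, 7, 5, 9, 4]
insert 9 at 3 → [4, 7, 5, 9, 9, 4]
sum = 38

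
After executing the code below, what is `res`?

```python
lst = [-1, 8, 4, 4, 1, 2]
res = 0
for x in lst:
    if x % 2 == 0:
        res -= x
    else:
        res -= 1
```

x=-1: not even, res = 0-1 = -1
x=8: even, res = (-1)-8 = -9
x=4: even, res = (-9)-4 = -13
x=4: even, res = (-13)-4 = -17
x=1: not even, res = (-17)-1 = -18
x=2: even, res = (-18)-2 = -20

-20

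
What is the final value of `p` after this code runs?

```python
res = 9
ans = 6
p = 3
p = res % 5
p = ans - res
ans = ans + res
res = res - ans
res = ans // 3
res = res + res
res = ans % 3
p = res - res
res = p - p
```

p = 9%5 = 4
p = 6-9 = -3
ans = 6+9 = 15
res = 9-15 = -6
res = 15//3 = 5
res = 5+5 = 10
res = 15%3 = 0
p = 0-0 = 0
res = 0-0 = 0

0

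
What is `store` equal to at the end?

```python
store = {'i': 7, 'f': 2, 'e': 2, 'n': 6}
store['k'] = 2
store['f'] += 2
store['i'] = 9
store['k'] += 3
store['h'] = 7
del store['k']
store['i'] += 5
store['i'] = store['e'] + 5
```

store['k'] = 2 → {'i': 7, 'f': 2, 'e': 2, 'n': 6, 'k': 2}
store['f'] = 2+2 = 4 → {'i': 7, 'f': 4, 'e': 2, 'n': 6, 'k': 2}
store['i'] = 9 → {'i': 9, 'f': 4, 'e': 2, 'n': 6, 'k': 2}
store['k'] = 2+3 = 5 → {'i': 9, 'f': 4, 'e': 2, 'n': 6, 'k': 5}
store['h'] = 7 → {'i': 9, 'f': 4, 'e': 2, 'n': 6, 'k': 5, 'h': 7}
del 'k' → {'i': 9, 'f': 4, 'e': 2, 'n': 6, 'h': 7}
store['i'] = 9+5 = 14 → {'i': 14, 'f': 4, 'e': 2, 'n': 6, 'h': 7}
store['i'] = store['e']+5 = 7 → {'i': 7, 'f': 4, 'e': 2, 'n': 6, 'h': 7}

{'i': 7, 'f': 4, 'e': 2, 'n': 6, 'h': 7}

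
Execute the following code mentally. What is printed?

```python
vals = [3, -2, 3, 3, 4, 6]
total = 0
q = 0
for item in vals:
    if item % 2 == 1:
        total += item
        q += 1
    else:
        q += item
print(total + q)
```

item=3: odd, total = 0+3 = 3; q=1
item=-2: not odd; q=-1
item=3: odd, total = 3+3 = 6; q=0
item=3: odd, total = 6+3 = 9; q=1
item=4: not odd; q=5
item=6: not odd; q=11
total+q = 9+11 = 20

20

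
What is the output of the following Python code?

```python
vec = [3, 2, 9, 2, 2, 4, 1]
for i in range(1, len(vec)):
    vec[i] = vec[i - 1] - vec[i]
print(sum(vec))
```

i=1: vec[1] = 3-2 = 1 → [3, 1, 9, 2, 2, 4, 1]
i=2: vec[2] = 1-9 = -8 → [3, 1, -8, 2, 2, 4, 1]
i=3: vec[3] = (-8)-2 = -10 → [3, 1, -8, -10, 2, 4, 1]
i=4: vec[4] = (-10)-2 = -12 → [3, 1, -8, -10, -12, 4, 1]
i=5: vec[5] = (-12)-4 = -16 → [3, 1, -8, -10, -12, -16, 1]
i=6: vec[6] = (-16)-1 = -17 → [3, 1, -8, -10, -12, -16, -17]
sum = -59

-59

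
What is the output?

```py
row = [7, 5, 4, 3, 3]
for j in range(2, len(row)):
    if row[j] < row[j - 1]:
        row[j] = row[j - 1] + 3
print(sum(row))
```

j=2: 4<5, row[2] = 5+3 = 8 → [7, 5, 8, 3, 3]
j=3: 3<8, row[3] = 8+3 = 11 → [7, 5, 8, 11, 3]
j=4: 3<11, row[4] = 11+3 = 14 → [7, 5, 8, 11, 14]
sum = 45

45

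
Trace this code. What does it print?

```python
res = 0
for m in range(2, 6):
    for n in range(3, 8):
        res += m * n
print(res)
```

350

m=2,n=3: res = 0+6 = 6
m=2,n=4: res = 6+8 = 14
m=2,n=5: res = 14+10 = 24
m=2,n=6: res = 24+12 = 36
m=2,n=7: res = 36+14 = 50
m=3,n=3: res = 50+9 = 59
m=3,n=4: res = 59+12 = 71
m=3,n=5: res = 71+15 = 86
m=3,n=6: res = 86+18 = 104
m=3,n=7: res = 104+21 = 125
m=4,n=3: res = 125+12 = 137
m=4,n=4: res = 137+16 = 153
m=4,n=5: res = 153+20 = 173
m=4,n=6: res = 173+24 = 197
m=4,n=7: res = 197+28 = 225
m=5,n=3: res = 225+15 = 240
m=5,n=4: res = 240+20 = 260
m=5,n=5: res = 260+25 = 285
m=5,n=6: res = 285+30 = 315
m=5,n=7: res = 315+35 = 350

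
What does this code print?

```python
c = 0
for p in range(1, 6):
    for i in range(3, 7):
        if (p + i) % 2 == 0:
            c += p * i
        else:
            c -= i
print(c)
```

p=1,i=3: even sum, c = 0+3 = 3
p=1,i=4: odd sum, c = 3-4 = -1
p=1,i=5: even sum, c = (-1)+5 = 4
p=1,i=6: odd sum, c = 4-6 = -2
p=2,i=3: odd sum, c = (-2)-3 = -5
p=2,i=4: even sum, c = (-5)+8 = 3
p=2,i=5: odd sum, c = 3-5 = -2
p=2,i=6: even sum, c = (-2)+12 = 10
p=3,i=3: even sum, c = 10+9 = 19
p=3,i=4: odd sum, c = 19-4 = 15
p=3,i=5: even sum, c = 15+15 = 30
p=3,i=6: odd sum, c = 30-6 = 24
p=4,i=3: odd sum, c = 24-3 = 21
p=4,i=4: even sum, c = 21+16 = 37
p=4,i=5: odd sum, c = 37-5 = 32
p=4,i=6: even sum, c = 32+24 = 56
p=5,i=3: even sum, c = 56+15 = 71
p=5,i=4: odd sum, c = 71-4 = 67
p=5,i=5: even sum, c = 67+25 = 92
p=5,i=6: odd sum, c = 92-6 = 86

86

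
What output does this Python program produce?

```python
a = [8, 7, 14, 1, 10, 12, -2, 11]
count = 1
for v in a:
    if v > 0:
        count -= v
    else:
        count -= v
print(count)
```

-60

v=8: >0, count = 1-8 = -7
v=7: >0, count = (-7)-7 = -14
v=14: >0, count = (-14)-14 = -28
v=1: >0, count = (-28)-1 = -29
v=10: >0, count = (-29)-10 = -39
v=12: >0, count = (-39)-12 = -51
v=-2: not >0, count = (-51)-(-2) = -49
v=11: >0, count = (-49)-11 = -60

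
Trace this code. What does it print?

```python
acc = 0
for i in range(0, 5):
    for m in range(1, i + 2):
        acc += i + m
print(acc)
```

i=0,m=1: acc = 0+1 = 1
i=1,m=1: acc = 1+2 = 3
i=1,m=2: acc = 3+3 = 6
i=2,m=1: acc = 6+3 = 9
i=2,m=2: acc = 9+4 = 13
i=2,m=3: acc = 13+5 = 18
i=3,m=1: acc = 18+4 = 22
i=3,m=2: acc = 22+5 = 27
i=3,m=3: acc = 27+6 = 33
i=3,m=4: acc = 33+7 = 40
i=4,m=1: acc = 40+5 = 45
i=4,m=2: acc = 45+6 = 51
i=4,m=3: acc = 51+7 = 58
i=4,m=4: acc = 58+8 = 66
i=4,m=5: acc = 66+9 = 75

75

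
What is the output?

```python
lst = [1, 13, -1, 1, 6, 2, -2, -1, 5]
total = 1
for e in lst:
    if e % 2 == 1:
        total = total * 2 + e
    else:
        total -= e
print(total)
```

e=1: odd, total = 1*2+1 = 3
e=13: odd, total = 3*2+13 = 19
e=-1: odd, total = 19*2+(-1) = 37
e=1: odd, total = 37*2+1 = 75
e=6: not odd, total = 75-6 = 69
e=2: not odd, total = 69-2 = 67
e=-2: not odd, total = 67-(-2) = 69
e=-1: odd, total = 69*2+(-1) = 137
e=5: odd, total = 137*2+5 = 279

279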